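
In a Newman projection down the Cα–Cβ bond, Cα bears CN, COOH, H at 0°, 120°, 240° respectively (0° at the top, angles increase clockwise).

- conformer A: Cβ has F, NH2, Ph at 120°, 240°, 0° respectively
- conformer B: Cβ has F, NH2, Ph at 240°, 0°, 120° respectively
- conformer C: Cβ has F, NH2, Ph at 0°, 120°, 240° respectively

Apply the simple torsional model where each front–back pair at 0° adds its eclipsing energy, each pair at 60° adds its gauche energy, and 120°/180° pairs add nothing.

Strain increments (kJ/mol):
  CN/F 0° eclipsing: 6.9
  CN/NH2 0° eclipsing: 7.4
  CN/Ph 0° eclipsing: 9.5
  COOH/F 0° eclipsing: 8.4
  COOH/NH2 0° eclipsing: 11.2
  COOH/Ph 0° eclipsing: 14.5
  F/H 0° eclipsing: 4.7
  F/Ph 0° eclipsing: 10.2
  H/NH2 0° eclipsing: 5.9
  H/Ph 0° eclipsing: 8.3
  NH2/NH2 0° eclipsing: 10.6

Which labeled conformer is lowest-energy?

A is eclipsed. CN at 0° is eclipsed with Ph at 0° (9.5); COOH at 120° is eclipsed with F at 120° (8.4); H at 240° is eclipsed with NH2 at 240° (5.9). Total 23.8 kJ/mol.
B is eclipsed. CN at 0° is eclipsed with NH2 at 0° (7.4); COOH at 120° is eclipsed with Ph at 120° (14.5); H at 240° is eclipsed with F at 240° (4.7). Total 26.6 kJ/mol.
C is eclipsed. CN at 0° is eclipsed with F at 0° (6.9); COOH at 120° is eclipsed with NH2 at 120° (11.2); H at 240° is eclipsed with Ph at 240° (8.3). Total 26.4 kJ/mol.
A has the lowest total (23.8 kJ/mol).

A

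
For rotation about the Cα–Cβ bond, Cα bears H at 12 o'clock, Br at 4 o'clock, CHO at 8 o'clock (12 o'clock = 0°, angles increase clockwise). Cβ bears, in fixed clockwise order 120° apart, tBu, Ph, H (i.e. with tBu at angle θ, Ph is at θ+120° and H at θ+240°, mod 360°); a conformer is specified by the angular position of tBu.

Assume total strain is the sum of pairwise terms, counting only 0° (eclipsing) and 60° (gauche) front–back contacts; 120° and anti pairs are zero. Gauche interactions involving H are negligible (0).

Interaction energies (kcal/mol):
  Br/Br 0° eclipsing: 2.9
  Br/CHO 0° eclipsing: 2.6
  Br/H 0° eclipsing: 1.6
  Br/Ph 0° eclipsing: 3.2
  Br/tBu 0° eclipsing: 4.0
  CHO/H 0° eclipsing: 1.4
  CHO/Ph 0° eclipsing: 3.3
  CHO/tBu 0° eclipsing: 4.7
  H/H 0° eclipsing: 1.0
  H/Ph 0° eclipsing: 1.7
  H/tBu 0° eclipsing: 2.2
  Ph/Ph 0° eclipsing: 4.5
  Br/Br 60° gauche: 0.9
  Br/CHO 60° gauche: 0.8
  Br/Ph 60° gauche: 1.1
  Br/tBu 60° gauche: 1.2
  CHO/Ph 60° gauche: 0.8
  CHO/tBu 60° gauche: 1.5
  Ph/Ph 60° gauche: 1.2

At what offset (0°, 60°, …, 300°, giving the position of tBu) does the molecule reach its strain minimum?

300°

tBu at 0° (eclipsed): H(0°)/tBu(0°) eclipsed 2.2; Br(120°)/Ph(120°) eclipsed 3.2; CHO(240°)/H(240°) eclipsed 1.4 → 6.8 kcal/mol.
tBu at 60° (staggered): Br(120°)/tBu(60°) gauche 1.2; Br(120°)/Ph(180°) gauche 1.1; CHO(240°)/Ph(180°) gauche 0.8 → 3.1 kcal/mol.
tBu at 120° (eclipsed): H(0°)/H(0°) eclipsed 1.0; Br(120°)/tBu(120°) eclipsed 4.0; CHO(240°)/Ph(240°) eclipsed 3.3 → 8.3 kcal/mol.
tBu at 180° (staggered): Br(120°)/tBu(180°) gauche 1.2; CHO(240°)/tBu(180°) gauche 1.5; CHO(240°)/Ph(300°) gauche 0.8 → 3.5 kcal/mol.
tBu at 240° (eclipsed): H(0°)/Ph(0°) eclipsed 1.7; Br(120°)/H(120°) eclipsed 1.6; CHO(240°)/tBu(240°) eclipsed 4.7 → 8.0 kcal/mol.
tBu at 300° (staggered): Br(120°)/Ph(60°) gauche 1.1; CHO(240°)/tBu(300°) gauche 1.5 → 2.6 kcal/mol.
The minimum (2.6 kcal/mol) occurs with tBu at 300°.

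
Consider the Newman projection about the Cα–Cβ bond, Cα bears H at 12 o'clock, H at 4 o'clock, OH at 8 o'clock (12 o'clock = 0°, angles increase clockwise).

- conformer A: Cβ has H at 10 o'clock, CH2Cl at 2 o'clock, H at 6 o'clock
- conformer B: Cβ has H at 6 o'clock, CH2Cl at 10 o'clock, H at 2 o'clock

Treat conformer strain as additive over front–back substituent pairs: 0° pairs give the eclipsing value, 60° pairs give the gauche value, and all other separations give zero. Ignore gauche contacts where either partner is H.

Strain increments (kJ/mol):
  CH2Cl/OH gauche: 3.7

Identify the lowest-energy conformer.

A

A (staggered): no non-H gauche contacts → 0.0 kJ/mol.
B (staggered): OH(240°)/CH2Cl(300°) gauche 3.7 → 3.7 kJ/mol.
A has the lowest total (0.0 kJ/mol).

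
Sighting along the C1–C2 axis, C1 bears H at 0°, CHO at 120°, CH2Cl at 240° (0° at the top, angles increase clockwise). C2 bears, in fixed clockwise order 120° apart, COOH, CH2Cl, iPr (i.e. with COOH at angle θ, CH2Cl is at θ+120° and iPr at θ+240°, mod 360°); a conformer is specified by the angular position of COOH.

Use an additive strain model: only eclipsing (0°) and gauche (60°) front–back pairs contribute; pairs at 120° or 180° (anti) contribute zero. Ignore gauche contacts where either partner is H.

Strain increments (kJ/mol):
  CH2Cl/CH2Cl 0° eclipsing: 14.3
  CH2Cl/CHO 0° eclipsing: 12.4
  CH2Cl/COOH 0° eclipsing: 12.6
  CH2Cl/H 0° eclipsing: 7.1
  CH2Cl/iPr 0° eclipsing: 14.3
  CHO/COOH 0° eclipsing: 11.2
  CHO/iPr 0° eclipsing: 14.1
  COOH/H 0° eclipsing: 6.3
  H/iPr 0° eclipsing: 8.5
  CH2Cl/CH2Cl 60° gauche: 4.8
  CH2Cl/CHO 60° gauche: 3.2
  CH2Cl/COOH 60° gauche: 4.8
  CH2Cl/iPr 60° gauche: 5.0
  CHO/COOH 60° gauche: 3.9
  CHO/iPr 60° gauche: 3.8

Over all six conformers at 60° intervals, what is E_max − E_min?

17.2 kJ/mol

COOH at 0° is eclipsed. H at 0° is eclipsed with COOH at 0° (6.3); CHO at 120° is eclipsed with CH2Cl at 120° (12.4); CH2Cl at 240° is eclipsed with iPr at 240° (14.3). Total 33.0 kJ/mol.
COOH at 60° is staggered. CHO at 120° is gauche with COOH at 60° (3.9); CHO at 120° is gauche with CH2Cl at 180° (3.2); CH2Cl at 240° is gauche with CH2Cl at 180° (4.8); CH2Cl at 240° is gauche with iPr at 300° (5.0). Total 16.9 kJ/mol.
COOH at 120° is eclipsed. H at 0° is eclipsed with iPr at 0° (8.5); CHO at 120° is eclipsed with COOH at 120° (11.2); CH2Cl at 240° is eclipsed with CH2Cl at 240° (14.3). Total 34.0 kJ/mol.
COOH at 180° is staggered. CHO at 120° is gauche with COOH at 180° (3.9); CHO at 120° is gauche with iPr at 60° (3.8); CH2Cl at 240° is gauche with COOH at 180° (4.8); CH2Cl at 240° is gauche with CH2Cl at 300° (4.8). Total 17.3 kJ/mol.
COOH at 240° is eclipsed. H at 0° is eclipsed with CH2Cl at 0° (7.1); CHO at 120° is eclipsed with iPr at 120° (14.1); CH2Cl at 240° is eclipsed with COOH at 240° (12.6). Total 33.8 kJ/mol.
COOH at 300° is staggered. CHO at 120° is gauche with CH2Cl at 60° (3.2); CHO at 120° is gauche with iPr at 180° (3.8); CH2Cl at 240° is gauche with COOH at 300° (4.8); CH2Cl at 240° is gauche with iPr at 180° (5.0). Total 16.8 kJ/mol.
Max at 120° (34.0 kJ/mol), min at 300° (16.8 kJ/mol); barrier = 17.2 kJ/mol.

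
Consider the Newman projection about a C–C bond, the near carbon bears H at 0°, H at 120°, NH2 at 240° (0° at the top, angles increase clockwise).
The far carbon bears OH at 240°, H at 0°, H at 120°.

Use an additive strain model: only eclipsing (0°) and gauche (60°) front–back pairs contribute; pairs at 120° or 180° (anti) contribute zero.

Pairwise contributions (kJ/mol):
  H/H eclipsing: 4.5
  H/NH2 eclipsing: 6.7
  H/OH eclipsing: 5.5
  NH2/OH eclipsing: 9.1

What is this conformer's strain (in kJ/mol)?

This conformer is eclipsed. H at 0° is eclipsed with H at 0° (4.5); H at 120° is eclipsed with H at 120° (4.5); NH2 at 240° is eclipsed with OH at 240° (9.1). Total 18.1 kJ/mol.

18.1 kJ/mol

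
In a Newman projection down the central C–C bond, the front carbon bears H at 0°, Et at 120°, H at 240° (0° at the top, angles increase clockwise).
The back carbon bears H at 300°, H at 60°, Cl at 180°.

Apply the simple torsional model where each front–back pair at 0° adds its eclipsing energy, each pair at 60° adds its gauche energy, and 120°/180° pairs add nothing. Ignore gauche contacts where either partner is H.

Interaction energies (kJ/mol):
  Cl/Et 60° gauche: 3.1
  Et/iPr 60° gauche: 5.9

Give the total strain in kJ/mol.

This conformer (staggered): Et(120°)/Cl(180°) gauche 3.1 → 3.1 kJ/mol.

3.1 kJ/mol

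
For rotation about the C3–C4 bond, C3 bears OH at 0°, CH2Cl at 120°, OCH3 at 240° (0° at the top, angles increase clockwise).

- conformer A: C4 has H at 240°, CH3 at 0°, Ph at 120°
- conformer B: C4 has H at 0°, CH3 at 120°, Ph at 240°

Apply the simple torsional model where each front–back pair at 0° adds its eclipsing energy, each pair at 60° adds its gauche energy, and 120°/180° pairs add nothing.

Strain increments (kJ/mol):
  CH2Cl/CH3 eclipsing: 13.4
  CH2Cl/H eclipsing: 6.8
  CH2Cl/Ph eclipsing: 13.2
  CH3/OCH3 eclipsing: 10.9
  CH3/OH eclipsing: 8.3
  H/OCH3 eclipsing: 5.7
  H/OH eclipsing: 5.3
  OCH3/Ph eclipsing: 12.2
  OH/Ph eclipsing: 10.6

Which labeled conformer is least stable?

B

A (eclipsed): OH(0°)/CH3(0°) eclipsed 8.3; CH2Cl(120°)/Ph(120°) eclipsed 13.2; OCH3(240°)/H(240°) eclipsed 5.7 → 27.2 kJ/mol.
B (eclipsed): OH(0°)/H(0°) eclipsed 5.3; CH2Cl(120°)/CH3(120°) eclipsed 13.4; OCH3(240°)/Ph(240°) eclipsed 12.2 → 30.9 kJ/mol.
B has the highest total (30.9 kJ/mol).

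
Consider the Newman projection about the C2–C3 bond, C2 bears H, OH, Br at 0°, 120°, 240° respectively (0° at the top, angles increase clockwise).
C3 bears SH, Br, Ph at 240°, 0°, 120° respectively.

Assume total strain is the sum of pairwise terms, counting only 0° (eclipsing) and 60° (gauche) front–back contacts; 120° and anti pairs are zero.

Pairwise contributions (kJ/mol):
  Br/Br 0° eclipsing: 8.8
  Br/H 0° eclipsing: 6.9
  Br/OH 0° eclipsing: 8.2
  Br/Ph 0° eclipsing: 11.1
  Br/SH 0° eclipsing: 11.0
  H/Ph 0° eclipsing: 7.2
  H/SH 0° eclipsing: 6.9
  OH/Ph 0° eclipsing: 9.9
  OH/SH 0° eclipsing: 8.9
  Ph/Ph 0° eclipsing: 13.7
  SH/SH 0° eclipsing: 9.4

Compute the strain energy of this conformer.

This conformer (eclipsed): H(0°)/Br(0°) eclipsed 6.9; OH(120°)/Ph(120°) eclipsed 9.9; Br(240°)/SH(240°) eclipsed 11.0 → 27.8 kJ/mol.

27.8 kJ/mol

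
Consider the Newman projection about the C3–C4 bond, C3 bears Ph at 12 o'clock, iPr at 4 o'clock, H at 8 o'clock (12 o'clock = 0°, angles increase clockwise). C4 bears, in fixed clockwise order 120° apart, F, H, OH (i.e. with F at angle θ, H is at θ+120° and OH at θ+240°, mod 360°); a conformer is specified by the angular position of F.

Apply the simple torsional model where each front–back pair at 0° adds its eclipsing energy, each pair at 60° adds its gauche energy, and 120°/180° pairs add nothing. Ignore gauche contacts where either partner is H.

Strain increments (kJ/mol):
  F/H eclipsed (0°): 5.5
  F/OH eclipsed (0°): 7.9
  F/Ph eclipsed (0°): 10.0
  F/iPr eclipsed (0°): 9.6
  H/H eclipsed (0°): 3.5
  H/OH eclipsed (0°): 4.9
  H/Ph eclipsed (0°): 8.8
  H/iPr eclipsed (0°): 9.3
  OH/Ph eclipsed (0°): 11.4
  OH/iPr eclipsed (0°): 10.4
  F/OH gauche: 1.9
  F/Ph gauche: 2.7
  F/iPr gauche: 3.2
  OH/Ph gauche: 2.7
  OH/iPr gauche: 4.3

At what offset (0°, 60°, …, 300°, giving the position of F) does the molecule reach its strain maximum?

F at 0° is eclipsed. Ph at 0° is eclipsed with F at 0° (10.0); iPr at 120° is eclipsed with H at 120° (9.3); H at 240° is eclipsed with OH at 240° (4.9). Total 24.2 kJ/mol.
F at 60° is staggered. Ph at 0° is gauche with F at 60° (2.7); Ph at 0° is gauche with OH at 300° (2.7); iPr at 120° is gauche with F at 60° (3.2). Total 8.6 kJ/mol.
F at 120° is eclipsed. Ph at 0° is eclipsed with OH at 0° (11.4); iPr at 120° is eclipsed with F at 120° (9.6); H at 240° is eclipsed with H at 240° (3.5). Total 24.5 kJ/mol.
F at 180° is staggered. Ph at 0° is gauche with OH at 60° (2.7); iPr at 120° is gauche with F at 180° (3.2); iPr at 120° is gauche with OH at 60° (4.3). Total 10.2 kJ/mol.
F at 240° is eclipsed. Ph at 0° is eclipsed with H at 0° (8.8); iPr at 120° is eclipsed with OH at 120° (10.4); H at 240° is eclipsed with F at 240° (5.5). Total 24.7 kJ/mol.
F at 300° is staggered. Ph at 0° is gauche with F at 300° (2.7); iPr at 120° is gauche with OH at 180° (4.3). Total 7.0 kJ/mol.
The maximum (24.7 kJ/mol) occurs with F at 240°.

240°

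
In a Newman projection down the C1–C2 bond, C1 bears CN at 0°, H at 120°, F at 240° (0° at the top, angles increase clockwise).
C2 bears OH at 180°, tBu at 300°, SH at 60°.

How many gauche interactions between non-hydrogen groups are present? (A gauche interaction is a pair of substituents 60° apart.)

Non-H gauche pairs: CN(0°)/tBu(300°); CN(0°)/SH(60°); F(240°)/OH(180°); F(240°)/tBu(300°) — 4 interactions.

4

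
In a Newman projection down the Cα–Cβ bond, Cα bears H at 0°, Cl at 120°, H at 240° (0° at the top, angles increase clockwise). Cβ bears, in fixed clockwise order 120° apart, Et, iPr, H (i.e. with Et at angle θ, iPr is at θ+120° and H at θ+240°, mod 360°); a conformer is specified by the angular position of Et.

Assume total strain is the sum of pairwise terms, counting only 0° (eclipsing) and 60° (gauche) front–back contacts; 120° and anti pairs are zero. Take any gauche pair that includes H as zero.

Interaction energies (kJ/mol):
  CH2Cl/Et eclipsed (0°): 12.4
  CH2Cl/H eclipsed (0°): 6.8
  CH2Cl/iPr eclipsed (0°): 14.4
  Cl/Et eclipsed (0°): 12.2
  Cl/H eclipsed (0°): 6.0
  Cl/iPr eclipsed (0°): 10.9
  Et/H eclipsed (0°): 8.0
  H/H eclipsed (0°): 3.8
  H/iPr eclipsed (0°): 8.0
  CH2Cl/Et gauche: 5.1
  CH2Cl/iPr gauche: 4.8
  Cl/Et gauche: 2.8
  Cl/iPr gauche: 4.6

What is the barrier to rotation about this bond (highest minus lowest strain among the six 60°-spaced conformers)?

Et at 0° is eclipsed. H at 0° is eclipsed with Et at 0° (8.0); Cl at 120° is eclipsed with iPr at 120° (10.9); H at 240° is eclipsed with H at 240° (3.8). Total 22.7 kJ/mol.
Et at 60° is staggered. Cl at 120° is gauche with Et at 60° (2.8); Cl at 120° is gauche with iPr at 180° (4.6). Total 7.4 kJ/mol.
Et at 120° is eclipsed. H at 0° is eclipsed with H at 0° (3.8); Cl at 120° is eclipsed with Et at 120° (12.2); H at 240° is eclipsed with iPr at 240° (8.0). Total 24.0 kJ/mol.
Et at 180° is staggered. Cl at 120° is gauche with Et at 180° (2.8). Total 2.8 kJ/mol.
Et at 240° is eclipsed. H at 0° is eclipsed with iPr at 0° (8.0); Cl at 120° is eclipsed with H at 120° (6.0); H at 240° is eclipsed with Et at 240° (8.0). Total 22.0 kJ/mol.
Et at 300° is staggered. Cl at 120° is gauche with iPr at 60° (4.6). Total 4.6 kJ/mol.
Max at 120° (24.0 kJ/mol), min at 180° (2.8 kJ/mol); barrier = 21.2 kJ/mol.

21.2 kJ/mol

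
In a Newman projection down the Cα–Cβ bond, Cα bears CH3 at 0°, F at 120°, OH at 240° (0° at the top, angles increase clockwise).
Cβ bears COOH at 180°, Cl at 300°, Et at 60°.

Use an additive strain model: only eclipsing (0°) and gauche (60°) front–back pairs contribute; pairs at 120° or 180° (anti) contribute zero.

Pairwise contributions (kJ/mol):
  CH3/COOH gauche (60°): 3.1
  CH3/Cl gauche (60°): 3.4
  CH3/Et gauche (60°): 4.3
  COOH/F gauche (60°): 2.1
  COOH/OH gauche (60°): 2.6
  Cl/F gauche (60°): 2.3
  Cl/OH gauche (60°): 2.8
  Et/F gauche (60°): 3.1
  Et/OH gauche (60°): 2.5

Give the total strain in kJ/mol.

18.3 kJ/mol

This conformer (staggered): CH3(0°)/Cl(300°) gauche 3.4; CH3(0°)/Et(60°) gauche 4.3; F(120°)/COOH(180°) gauche 2.1; F(120°)/Et(60°) gauche 3.1; OH(240°)/COOH(180°) gauche 2.6; OH(240°)/Cl(300°) gauche 2.8 → 18.3 kJ/mol.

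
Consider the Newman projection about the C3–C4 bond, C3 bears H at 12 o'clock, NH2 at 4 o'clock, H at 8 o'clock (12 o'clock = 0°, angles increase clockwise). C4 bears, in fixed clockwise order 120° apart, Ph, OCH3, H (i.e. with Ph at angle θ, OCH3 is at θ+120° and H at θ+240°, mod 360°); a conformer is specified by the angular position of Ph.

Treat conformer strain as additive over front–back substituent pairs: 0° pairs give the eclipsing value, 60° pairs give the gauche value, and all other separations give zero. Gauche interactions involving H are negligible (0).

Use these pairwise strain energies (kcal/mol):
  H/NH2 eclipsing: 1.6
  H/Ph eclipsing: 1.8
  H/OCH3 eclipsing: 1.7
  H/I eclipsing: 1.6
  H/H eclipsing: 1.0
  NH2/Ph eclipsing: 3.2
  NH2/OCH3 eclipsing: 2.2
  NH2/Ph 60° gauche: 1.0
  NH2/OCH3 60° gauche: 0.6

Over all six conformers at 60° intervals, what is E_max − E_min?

5.3 kcal/mol

Ph at 0° is eclipsed. H at 0° is eclipsed with Ph at 0° (1.8); NH2 at 120° is eclipsed with OCH3 at 120° (2.2); H at 240° is eclipsed with H at 240° (1.0). Total 5.0 kcal/mol.
Ph at 60° is staggered. NH2 at 120° is gauche with Ph at 60° (1.0); NH2 at 120° is gauche with OCH3 at 180° (0.6). Total 1.6 kcal/mol.
Ph at 120° is eclipsed. H at 0° is eclipsed with H at 0° (1.0); NH2 at 120° is eclipsed with Ph at 120° (3.2); H at 240° is eclipsed with OCH3 at 240° (1.7). Total 5.9 kcal/mol.
Ph at 180° is staggered. NH2 at 120° is gauche with Ph at 180° (1.0). Total 1.0 kcal/mol.
Ph at 240° is eclipsed. H at 0° is eclipsed with OCH3 at 0° (1.7); NH2 at 120° is eclipsed with H at 120° (1.6); H at 240° is eclipsed with Ph at 240° (1.8). Total 5.1 kcal/mol.
Ph at 300° is staggered. NH2 at 120° is gauche with OCH3 at 60° (0.6). Total 0.6 kcal/mol.
Max at 120° (5.9 kcal/mol), min at 300° (0.6 kcal/mol); barrier = 5.3 kcal/mol.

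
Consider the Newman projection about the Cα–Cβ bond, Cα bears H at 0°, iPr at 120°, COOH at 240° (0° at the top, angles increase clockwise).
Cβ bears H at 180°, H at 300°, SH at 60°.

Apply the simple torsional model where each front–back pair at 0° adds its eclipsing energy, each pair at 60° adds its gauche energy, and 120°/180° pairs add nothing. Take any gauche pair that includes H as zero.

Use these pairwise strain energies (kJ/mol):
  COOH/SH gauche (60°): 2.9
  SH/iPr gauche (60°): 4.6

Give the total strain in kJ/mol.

This conformer is staggered. iPr at 120° is gauche with SH at 60° (4.6). Total 4.6 kJ/mol.

4.6 kJ/mol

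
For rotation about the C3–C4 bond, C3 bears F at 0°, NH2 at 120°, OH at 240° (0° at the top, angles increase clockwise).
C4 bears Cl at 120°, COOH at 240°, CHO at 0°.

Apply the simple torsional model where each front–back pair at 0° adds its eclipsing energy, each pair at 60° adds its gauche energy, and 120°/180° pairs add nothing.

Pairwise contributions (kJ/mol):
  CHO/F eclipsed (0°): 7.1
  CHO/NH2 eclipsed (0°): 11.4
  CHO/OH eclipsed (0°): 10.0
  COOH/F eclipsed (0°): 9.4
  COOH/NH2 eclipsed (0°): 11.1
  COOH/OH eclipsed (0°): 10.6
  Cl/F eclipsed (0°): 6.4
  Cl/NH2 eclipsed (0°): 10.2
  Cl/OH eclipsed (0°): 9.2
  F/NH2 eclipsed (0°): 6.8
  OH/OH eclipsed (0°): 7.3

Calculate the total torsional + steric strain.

This conformer (eclipsed): F(0°)/CHO(0°) eclipsed 7.1; NH2(120°)/Cl(120°) eclipsed 10.2; OH(240°)/COOH(240°) eclipsed 10.6 → 27.9 kJ/mol.

27.9 kJ/mol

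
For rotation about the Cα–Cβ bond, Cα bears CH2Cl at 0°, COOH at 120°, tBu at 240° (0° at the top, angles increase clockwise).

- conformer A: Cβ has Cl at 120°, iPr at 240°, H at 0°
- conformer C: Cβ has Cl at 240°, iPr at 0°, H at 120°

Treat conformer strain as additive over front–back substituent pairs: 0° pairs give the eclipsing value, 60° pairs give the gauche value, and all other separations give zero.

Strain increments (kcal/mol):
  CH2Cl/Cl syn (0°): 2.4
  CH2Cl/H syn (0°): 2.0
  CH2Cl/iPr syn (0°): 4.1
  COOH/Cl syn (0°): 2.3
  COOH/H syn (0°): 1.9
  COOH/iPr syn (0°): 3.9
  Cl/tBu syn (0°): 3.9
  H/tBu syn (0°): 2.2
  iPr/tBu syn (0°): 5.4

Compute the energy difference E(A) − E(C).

-0.2 kcal/mol

A (eclipsed): CH2Cl–H eclipsed, COOH–Cl eclipsed, tBu–iPr eclipsed; 2.0 + 2.3 + 5.4 = 9.7 kcal/mol.
C (eclipsed): CH2Cl–iPr eclipsed, COOH–H eclipsed, tBu–Cl eclipsed; 4.1 + 1.9 + 3.9 = 9.9 kcal/mol.
E(A) − E(C) = 9.7 − 9.9 = -0.2 kcal/mol.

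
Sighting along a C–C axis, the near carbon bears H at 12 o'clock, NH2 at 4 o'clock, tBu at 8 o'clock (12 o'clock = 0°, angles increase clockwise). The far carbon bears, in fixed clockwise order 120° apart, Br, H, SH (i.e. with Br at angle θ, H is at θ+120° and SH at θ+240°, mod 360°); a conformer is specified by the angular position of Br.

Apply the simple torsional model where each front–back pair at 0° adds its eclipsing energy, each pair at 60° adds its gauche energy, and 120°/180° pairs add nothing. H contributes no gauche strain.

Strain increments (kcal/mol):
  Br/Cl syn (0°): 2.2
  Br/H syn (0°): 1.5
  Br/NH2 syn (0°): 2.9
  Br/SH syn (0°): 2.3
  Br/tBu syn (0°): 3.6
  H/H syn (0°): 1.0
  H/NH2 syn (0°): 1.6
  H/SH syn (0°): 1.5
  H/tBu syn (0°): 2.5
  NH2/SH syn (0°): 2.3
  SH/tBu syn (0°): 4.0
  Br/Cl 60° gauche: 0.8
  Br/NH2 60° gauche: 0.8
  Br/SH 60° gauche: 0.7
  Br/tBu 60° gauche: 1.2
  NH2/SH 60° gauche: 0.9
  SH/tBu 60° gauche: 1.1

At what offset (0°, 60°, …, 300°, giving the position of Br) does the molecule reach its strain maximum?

Br at 0° (eclipsed): H–Br eclipsed, NH2–H eclipsed, tBu–SH eclipsed; 1.5 + 1.6 + 4.0 = 7.1 kcal/mol.
Br at 60° (staggered): NH2–Br gauche, tBu–SH gauche; 0.8 + 1.1 = 1.9 kcal/mol.
Br at 120° (eclipsed): H–SH eclipsed, NH2–Br eclipsed, tBu–H eclipsed; 1.5 + 2.9 + 2.5 = 6.9 kcal/mol.
Br at 180° (staggered): NH2–Br gauche, NH2–SH gauche, tBu–Br gauche; 0.8 + 0.9 + 1.2 = 2.9 kcal/mol.
Br at 240° (eclipsed): H–H eclipsed, NH2–SH eclipsed, tBu–Br eclipsed; 1.0 + 2.3 + 3.6 = 6.9 kcal/mol.
Br at 300° (staggered): NH2–SH gauche, tBu–Br gauche, tBu–SH gauche; 0.9 + 1.2 + 1.1 = 3.2 kcal/mol.
The maximum (7.1 kcal/mol) occurs with Br at 0°.

0°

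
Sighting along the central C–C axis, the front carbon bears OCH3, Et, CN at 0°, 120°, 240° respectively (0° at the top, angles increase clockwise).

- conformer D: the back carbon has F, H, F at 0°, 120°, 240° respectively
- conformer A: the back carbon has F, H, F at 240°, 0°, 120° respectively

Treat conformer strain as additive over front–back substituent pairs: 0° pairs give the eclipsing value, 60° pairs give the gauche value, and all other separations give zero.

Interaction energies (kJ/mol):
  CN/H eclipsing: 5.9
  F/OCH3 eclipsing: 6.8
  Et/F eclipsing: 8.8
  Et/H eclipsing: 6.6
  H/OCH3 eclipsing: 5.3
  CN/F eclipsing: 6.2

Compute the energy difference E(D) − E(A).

D is eclipsed. OCH3 at 0° is eclipsed with F at 0° (6.8); Et at 120° is eclipsed with H at 120° (6.6); CN at 240° is eclipsed with F at 240° (6.2). Total 19.6 kJ/mol.
A is eclipsed. OCH3 at 0° is eclipsed with H at 0° (5.3); Et at 120° is eclipsed with F at 120° (8.8); CN at 240° is eclipsed with F at 240° (6.2). Total 20.3 kJ/mol.
E(D) − E(A) = 19.6 − 20.3 = -0.7 kJ/mol.

-0.7 kJ/mol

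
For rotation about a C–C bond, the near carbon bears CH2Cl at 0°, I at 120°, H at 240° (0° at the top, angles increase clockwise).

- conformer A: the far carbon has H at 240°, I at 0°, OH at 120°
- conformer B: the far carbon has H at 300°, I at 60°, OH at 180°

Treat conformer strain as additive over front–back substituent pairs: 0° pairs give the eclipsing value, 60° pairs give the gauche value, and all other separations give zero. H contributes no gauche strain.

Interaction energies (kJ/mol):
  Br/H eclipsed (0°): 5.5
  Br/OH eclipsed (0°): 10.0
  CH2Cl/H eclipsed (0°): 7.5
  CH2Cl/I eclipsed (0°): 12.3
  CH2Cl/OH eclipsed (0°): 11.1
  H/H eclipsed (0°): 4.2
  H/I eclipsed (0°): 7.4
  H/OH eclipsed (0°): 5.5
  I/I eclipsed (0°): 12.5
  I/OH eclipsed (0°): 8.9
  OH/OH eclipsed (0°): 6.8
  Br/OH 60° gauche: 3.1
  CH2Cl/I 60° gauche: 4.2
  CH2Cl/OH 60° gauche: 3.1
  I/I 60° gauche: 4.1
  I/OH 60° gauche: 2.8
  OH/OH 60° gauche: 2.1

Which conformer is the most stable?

B

A (eclipsed): CH2Cl–I eclipsed, I–OH eclipsed, H–H eclipsed; 12.3 + 8.9 + 4.2 = 25.4 kJ/mol.
B (staggered): CH2Cl–I gauche, I–I gauche, I–OH gauche; 4.2 + 4.1 + 2.8 = 11.1 kJ/mol.
B has the lowest total (11.1 kJ/mol).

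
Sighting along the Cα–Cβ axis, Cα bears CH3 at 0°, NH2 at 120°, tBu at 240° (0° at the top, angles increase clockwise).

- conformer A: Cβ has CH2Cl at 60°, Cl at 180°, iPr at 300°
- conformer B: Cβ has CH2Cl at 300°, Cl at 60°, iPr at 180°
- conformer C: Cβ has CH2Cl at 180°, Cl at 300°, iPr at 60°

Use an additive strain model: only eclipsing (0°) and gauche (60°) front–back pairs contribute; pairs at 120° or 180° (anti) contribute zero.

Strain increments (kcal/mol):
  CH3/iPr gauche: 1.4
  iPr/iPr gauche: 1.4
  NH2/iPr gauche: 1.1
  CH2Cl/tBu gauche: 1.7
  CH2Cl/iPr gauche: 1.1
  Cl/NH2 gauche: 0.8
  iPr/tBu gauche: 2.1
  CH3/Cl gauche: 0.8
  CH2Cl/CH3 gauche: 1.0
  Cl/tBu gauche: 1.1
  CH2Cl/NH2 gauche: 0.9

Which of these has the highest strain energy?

A (staggered): CH3(0°)/CH2Cl(60°) gauche 1.0; CH3(0°)/iPr(300°) gauche 1.4; NH2(120°)/CH2Cl(60°) gauche 0.9; NH2(120°)/Cl(180°) gauche 0.8; tBu(240°)/Cl(180°) gauche 1.1; tBu(240°)/iPr(300°) gauche 2.1 → 7.3 kcal/mol.
B (staggered): CH3(0°)/CH2Cl(300°) gauche 1.0; CH3(0°)/Cl(60°) gauche 0.8; NH2(120°)/Cl(60°) gauche 0.8; NH2(120°)/iPr(180°) gauche 1.1; tBu(240°)/CH2Cl(300°) gauche 1.7; tBu(240°)/iPr(180°) gauche 2.1 → 7.5 kcal/mol.
C (staggered): CH3(0°)/Cl(300°) gauche 0.8; CH3(0°)/iPr(60°) gauche 1.4; NH2(120°)/CH2Cl(180°) gauche 0.9; NH2(120°)/iPr(60°) gauche 1.1; tBu(240°)/CH2Cl(180°) gauche 1.7; tBu(240°)/Cl(300°) gauche 1.1 → 7.0 kcal/mol.
B has the highest total (7.5 kcal/mol).

B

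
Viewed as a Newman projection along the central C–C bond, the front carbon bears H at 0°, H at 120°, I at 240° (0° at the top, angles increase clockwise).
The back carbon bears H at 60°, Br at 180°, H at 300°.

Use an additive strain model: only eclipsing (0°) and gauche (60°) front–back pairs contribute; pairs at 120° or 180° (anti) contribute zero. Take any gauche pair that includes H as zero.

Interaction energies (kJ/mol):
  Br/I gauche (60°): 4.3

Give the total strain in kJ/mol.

This conformer is staggered. I at 240° is gauche with Br at 180° (4.3). Total 4.3 kJ/mol.

4.3 kJ/mol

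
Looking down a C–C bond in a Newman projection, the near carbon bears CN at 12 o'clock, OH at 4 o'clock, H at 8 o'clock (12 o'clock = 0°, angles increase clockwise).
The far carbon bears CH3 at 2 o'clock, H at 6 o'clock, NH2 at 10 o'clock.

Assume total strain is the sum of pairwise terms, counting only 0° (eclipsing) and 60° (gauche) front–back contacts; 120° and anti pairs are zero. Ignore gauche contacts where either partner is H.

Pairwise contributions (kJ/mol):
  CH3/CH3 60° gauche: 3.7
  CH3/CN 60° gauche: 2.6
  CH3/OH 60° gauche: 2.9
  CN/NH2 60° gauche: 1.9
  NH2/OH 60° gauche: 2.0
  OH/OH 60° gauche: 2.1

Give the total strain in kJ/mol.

This conformer is staggered. CN at 0° is gauche with CH3 at 60° (2.6); CN at 0° is gauche with NH2 at 300° (1.9); OH at 120° is gauche with CH3 at 60° (2.9). Total 7.4 kJ/mol.

7.4 kJ/mol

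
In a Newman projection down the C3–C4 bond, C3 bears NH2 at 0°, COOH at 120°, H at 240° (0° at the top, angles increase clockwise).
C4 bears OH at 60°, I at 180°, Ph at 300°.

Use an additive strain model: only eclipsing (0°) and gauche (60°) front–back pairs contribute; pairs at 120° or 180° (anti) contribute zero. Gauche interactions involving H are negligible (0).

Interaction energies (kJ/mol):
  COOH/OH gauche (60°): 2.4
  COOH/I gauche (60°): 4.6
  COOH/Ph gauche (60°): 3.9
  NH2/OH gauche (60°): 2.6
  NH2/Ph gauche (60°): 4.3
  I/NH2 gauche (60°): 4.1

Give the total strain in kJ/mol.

13.9 kJ/mol

This conformer (staggered): NH2(0°)/OH(60°) gauche 2.6; NH2(0°)/Ph(300°) gauche 4.3; COOH(120°)/OH(60°) gauche 2.4; COOH(120°)/I(180°) gauche 4.6 → 13.9 kJ/mol.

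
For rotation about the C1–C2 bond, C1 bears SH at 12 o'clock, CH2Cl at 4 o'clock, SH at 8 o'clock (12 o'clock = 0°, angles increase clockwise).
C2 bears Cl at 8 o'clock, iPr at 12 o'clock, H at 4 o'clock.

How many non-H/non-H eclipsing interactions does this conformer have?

2

Non-H eclipsing pairs: SH(0°)/iPr(0°); SH(240°)/Cl(240°) — 2 interactions.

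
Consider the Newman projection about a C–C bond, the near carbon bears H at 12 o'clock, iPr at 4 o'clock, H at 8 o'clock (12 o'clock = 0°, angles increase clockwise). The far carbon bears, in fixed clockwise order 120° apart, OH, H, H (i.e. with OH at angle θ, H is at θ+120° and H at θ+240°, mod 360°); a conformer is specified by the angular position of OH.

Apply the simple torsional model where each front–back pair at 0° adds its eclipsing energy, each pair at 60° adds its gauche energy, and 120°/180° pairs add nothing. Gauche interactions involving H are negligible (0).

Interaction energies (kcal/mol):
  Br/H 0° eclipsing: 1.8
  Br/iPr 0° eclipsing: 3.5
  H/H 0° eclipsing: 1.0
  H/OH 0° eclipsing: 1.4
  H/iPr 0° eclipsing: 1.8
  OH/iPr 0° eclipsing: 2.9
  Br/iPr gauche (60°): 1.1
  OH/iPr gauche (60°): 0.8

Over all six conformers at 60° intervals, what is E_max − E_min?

4.9 kcal/mol

OH at 0° (eclipsed): H(0°)/OH(0°) eclipsed 1.4; iPr(120°)/H(120°) eclipsed 1.8; H(240°)/H(240°) eclipsed 1.0 → 4.2 kcal/mol.
OH at 60° (staggered): iPr(120°)/OH(60°) gauche 0.8 → 0.8 kcal/mol.
OH at 120° (eclipsed): H(0°)/H(0°) eclipsed 1.0; iPr(120°)/OH(120°) eclipsed 2.9; H(240°)/H(240°) eclipsed 1.0 → 4.9 kcal/mol.
OH at 180° (staggered): iPr(120°)/OH(180°) gauche 0.8 → 0.8 kcal/mol.
OH at 240° (eclipsed): H(0°)/H(0°) eclipsed 1.0; iPr(120°)/H(120°) eclipsed 1.8; H(240°)/OH(240°) eclipsed 1.4 → 4.2 kcal/mol.
OH at 300° (staggered): no non-H gauche contacts → 0.0 kcal/mol.
Max at 120° (4.9 kcal/mol), min at 300° (0.0 kcal/mol); barrier = 4.9 kcal/mol.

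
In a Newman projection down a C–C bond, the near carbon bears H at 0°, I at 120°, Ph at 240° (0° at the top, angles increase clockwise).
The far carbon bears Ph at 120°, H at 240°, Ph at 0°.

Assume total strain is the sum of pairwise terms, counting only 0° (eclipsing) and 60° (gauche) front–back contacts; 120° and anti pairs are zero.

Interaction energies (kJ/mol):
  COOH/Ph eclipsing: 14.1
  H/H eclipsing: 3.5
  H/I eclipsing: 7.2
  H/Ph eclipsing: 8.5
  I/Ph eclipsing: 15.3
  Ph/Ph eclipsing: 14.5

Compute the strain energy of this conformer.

32.3 kJ/mol

This conformer (eclipsed): H–Ph eclipsed, I–Ph eclipsed, Ph–H eclipsed; 8.5 + 15.3 + 8.5 = 32.3 kJ/mol.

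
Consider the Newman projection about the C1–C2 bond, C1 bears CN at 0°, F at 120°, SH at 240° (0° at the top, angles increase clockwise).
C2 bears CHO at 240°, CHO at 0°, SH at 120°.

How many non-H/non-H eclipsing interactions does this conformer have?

Non-H eclipsing pairs: CN(0°)/CHO(0°); F(120°)/SH(120°); SH(240°)/CHO(240°) — 3 interactions.

3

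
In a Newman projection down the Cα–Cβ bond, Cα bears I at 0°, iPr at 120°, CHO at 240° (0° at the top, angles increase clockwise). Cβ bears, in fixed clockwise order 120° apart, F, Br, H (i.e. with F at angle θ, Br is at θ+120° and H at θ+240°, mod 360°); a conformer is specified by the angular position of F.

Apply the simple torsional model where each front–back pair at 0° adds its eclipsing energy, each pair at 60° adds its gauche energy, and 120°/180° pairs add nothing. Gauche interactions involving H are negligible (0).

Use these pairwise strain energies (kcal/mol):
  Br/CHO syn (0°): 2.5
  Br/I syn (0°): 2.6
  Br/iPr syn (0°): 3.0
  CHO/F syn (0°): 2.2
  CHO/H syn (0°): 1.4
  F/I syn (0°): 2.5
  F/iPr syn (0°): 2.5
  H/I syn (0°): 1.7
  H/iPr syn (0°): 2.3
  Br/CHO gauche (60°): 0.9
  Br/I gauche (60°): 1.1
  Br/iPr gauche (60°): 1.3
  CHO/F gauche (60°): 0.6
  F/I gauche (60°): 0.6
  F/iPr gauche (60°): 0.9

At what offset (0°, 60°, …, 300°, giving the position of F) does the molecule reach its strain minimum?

F at 0° (eclipsed): I–F eclipsed, iPr–Br eclipsed, CHO–H eclipsed; 2.5 + 3.0 + 1.4 = 6.9 kcal/mol.
F at 60° (staggered): I–F gauche, iPr–F gauche, iPr–Br gauche, CHO–Br gauche; 0.6 + 0.9 + 1.3 + 0.9 = 3.7 kcal/mol.
F at 120° (eclipsed): I–H eclipsed, iPr–F eclipsed, CHO–Br eclipsed; 1.7 + 2.5 + 2.5 = 6.7 kcal/mol.
F at 180° (staggered): I–Br gauche, iPr–F gauche, CHO–F gauche, CHO–Br gauche; 1.1 + 0.9 + 0.6 + 0.9 = 3.5 kcal/mol.
F at 240° (eclipsed): I–Br eclipsed, iPr–H eclipsed, CHO–F eclipsed; 2.6 + 2.3 + 2.2 = 7.1 kcal/mol.
F at 300° (staggered): I–F gauche, I–Br gauche, iPr–Br gauche, CHO–F gauche; 0.6 + 1.1 + 1.3 + 0.6 = 3.6 kcal/mol.
The minimum (3.5 kcal/mol) occurs with F at 180°.

180°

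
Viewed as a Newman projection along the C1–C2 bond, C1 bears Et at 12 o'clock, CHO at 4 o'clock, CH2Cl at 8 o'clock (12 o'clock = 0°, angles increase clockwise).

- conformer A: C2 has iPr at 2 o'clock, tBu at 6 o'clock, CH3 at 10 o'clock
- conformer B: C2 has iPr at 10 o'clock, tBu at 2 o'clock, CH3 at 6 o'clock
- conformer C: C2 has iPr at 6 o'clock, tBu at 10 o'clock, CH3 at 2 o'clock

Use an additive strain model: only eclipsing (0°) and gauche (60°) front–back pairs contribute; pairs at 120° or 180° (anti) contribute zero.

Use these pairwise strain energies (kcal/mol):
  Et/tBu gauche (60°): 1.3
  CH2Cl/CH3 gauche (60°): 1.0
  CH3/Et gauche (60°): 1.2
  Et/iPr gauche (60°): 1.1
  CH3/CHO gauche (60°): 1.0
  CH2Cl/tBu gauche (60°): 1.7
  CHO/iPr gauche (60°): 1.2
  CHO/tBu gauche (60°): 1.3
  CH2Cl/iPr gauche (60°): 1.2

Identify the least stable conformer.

C

A (staggered): Et–iPr gauche, Et–CH3 gauche, CHO–iPr gauche, CHO–tBu gauche, CH2Cl–tBu gauche, CH2Cl–CH3 gauche; 1.1 + 1.2 + 1.2 + 1.3 + 1.7 + 1.0 = 7.5 kcal/mol.
B (staggered): Et–iPr gauche, Et–tBu gauche, CHO–tBu gauche, CHO–CH3 gauche, CH2Cl–iPr gauche, CH2Cl–CH3 gauche; 1.1 + 1.3 + 1.3 + 1.0 + 1.2 + 1.0 = 6.9 kcal/mol.
C (staggered): Et–tBu gauche, Et–CH3 gauche, CHO–iPr gauche, CHO–CH3 gauche, CH2Cl–iPr gauche, CH2Cl–tBu gauche; 1.3 + 1.2 + 1.2 + 1.0 + 1.2 + 1.7 = 7.6 kcal/mol.
C has the highest total (7.6 kcal/mol).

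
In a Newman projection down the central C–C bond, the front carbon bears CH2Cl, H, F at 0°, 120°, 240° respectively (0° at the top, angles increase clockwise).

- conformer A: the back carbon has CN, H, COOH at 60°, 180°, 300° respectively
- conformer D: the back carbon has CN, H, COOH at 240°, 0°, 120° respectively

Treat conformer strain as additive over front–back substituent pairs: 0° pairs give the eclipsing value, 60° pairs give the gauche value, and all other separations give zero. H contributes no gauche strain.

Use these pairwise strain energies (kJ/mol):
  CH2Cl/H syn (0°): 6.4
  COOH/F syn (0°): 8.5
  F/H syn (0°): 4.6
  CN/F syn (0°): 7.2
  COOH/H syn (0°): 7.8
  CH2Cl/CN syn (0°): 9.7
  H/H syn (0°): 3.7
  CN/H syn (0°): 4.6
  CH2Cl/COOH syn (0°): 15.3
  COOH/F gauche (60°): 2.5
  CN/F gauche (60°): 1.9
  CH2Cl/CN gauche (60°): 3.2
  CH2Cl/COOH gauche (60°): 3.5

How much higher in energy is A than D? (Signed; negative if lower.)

A is staggered. CH2Cl at 0° is gauche with CN at 60° (3.2); CH2Cl at 0° is gauche with COOH at 300° (3.5); F at 240° is gauche with COOH at 300° (2.5). Total 9.2 kJ/mol.
D is eclipsed. CH2Cl at 0° is eclipsed with H at 0° (6.4); H at 120° is eclipsed with COOH at 120° (7.8); F at 240° is eclipsed with CN at 240° (7.2). Total 21.4 kJ/mol.
E(A) − E(D) = 9.2 − 21.4 = -12.2 kJ/mol.

-12.2 kJ/mol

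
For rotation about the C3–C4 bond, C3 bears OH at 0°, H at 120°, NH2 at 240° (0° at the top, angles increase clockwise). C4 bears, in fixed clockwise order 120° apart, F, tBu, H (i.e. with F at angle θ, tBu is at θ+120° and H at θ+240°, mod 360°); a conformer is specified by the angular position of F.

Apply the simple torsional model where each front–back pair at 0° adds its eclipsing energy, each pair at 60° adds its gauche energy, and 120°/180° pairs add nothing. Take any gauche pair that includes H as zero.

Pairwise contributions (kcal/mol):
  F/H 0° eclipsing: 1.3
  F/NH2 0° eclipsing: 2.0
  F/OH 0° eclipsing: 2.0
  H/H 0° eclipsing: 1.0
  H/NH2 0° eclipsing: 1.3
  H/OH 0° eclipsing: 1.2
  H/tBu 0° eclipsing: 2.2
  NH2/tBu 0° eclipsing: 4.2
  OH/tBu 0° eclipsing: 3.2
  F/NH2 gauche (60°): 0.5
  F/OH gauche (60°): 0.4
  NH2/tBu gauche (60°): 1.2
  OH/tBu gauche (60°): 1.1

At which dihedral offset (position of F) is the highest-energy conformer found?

F at 0° (eclipsed): OH–F eclipsed, H–tBu eclipsed, NH2–H eclipsed; 2.0 + 2.2 + 1.3 = 5.5 kcal/mol.
F at 60° (staggered): OH–F gauche, NH2–tBu gauche; 0.4 + 1.2 = 1.6 kcal/mol.
F at 120° (eclipsed): OH–H eclipsed, H–F eclipsed, NH2–tBu eclipsed; 1.2 + 1.3 + 4.2 = 6.7 kcal/mol.
F at 180° (staggered): OH–tBu gauche, NH2–F gauche, NH2–tBu gauche; 1.1 + 0.5 + 1.2 = 2.8 kcal/mol.
F at 240° (eclipsed): OH–tBu eclipsed, H–H eclipsed, NH2–F eclipsed; 3.2 + 1.0 + 2.0 = 6.2 kcal/mol.
F at 300° (staggered): OH–F gauche, OH–tBu gauche, NH2–F gauche; 0.4 + 1.1 + 0.5 = 2.0 kcal/mol.
The maximum (6.7 kcal/mol) occurs with F at 120°.

120°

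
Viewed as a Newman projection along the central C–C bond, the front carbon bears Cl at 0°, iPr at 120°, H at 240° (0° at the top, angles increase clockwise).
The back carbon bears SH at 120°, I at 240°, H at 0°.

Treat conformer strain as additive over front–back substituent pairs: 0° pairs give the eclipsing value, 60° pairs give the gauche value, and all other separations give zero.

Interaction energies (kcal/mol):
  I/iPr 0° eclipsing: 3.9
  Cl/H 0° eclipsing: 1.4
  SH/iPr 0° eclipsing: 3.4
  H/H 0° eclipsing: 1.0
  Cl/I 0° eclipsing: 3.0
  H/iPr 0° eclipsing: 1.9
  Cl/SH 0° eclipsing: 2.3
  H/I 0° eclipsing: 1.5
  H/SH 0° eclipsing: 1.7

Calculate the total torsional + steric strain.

6.3 kcal/mol

This conformer (eclipsed): Cl(0°)/H(0°) eclipsed 1.4; iPr(120°)/SH(120°) eclipsed 3.4; H(240°)/I(240°) eclipsed 1.5 → 6.3 kcal/mol.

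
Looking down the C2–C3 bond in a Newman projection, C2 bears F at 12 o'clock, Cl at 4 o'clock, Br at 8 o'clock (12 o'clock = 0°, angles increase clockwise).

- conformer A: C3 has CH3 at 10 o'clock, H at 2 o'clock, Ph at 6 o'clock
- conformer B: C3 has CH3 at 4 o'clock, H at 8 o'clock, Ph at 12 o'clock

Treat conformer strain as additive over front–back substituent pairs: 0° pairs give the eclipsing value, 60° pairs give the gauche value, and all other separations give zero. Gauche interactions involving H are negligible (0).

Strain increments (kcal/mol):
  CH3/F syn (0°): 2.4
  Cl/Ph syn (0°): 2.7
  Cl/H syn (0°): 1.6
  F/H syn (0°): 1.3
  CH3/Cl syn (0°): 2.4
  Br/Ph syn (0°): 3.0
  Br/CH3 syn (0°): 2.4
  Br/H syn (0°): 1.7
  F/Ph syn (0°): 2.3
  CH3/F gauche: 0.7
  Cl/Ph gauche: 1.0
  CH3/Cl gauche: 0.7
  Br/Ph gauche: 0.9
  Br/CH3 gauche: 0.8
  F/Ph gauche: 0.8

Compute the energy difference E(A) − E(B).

A (staggered): F(0°)/CH3(300°) gauche 0.7; Cl(120°)/Ph(180°) gauche 1.0; Br(240°)/CH3(300°) gauche 0.8; Br(240°)/Ph(180°) gauche 0.9 → 3.4 kcal/mol.
B (eclipsed): F(0°)/Ph(0°) eclipsed 2.3; Cl(120°)/CH3(120°) eclipsed 2.4; Br(240°)/H(240°) eclipsed 1.7 → 6.4 kcal/mol.
E(A) − E(B) = 3.4 − 6.4 = -3.0 kcal/mol.

-3.0 kcal/mol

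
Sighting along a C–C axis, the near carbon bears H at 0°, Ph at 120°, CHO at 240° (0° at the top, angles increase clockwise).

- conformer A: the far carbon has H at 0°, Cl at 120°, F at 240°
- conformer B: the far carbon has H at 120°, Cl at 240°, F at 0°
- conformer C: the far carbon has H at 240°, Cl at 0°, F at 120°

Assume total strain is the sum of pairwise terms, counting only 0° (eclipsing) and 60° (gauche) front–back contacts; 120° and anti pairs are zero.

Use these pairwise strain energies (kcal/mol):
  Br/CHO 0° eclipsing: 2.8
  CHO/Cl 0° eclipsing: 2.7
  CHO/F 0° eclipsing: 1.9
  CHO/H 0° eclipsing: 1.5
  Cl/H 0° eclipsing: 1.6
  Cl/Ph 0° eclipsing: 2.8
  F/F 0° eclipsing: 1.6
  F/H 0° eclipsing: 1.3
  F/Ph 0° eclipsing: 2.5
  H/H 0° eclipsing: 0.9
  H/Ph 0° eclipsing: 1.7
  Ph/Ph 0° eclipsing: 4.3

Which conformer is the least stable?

A is eclipsed. H at 0° is eclipsed with H at 0° (0.9); Ph at 120° is eclipsed with Cl at 120° (2.8); CHO at 240° is eclipsed with F at 240° (1.9). Total 5.6 kcal/mol.
B is eclipsed. H at 0° is eclipsed with F at 0° (1.3); Ph at 120° is eclipsed with H at 120° (1.7); CHO at 240° is eclipsed with Cl at 240° (2.7). Total 5.7 kcal/mol.
C is eclipsed. H at 0° is eclipsed with Cl at 0° (1.6); Ph at 120° is eclipsed with F at 120° (2.5); CHO at 240° is eclipsed with H at 240° (1.5). Total 5.6 kcal/mol.
B has the highest total (5.7 kcal/mol).

B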